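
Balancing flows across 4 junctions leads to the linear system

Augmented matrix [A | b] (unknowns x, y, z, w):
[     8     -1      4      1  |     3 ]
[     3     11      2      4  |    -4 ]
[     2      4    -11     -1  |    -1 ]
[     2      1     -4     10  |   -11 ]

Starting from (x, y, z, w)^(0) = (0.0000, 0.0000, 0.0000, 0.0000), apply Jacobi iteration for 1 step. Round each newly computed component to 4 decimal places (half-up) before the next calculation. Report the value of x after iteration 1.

Iteration 1:
  x = (3 - (-1)·0.0000 - (4)·0.0000 - (1)·0.0000) / (8) = 0.3750
  y = (-4 - (3)·0.0000 - (2)·0.0000 - (4)·0.0000) / (11) = -0.3636
  z = (-1 - (2)·0.0000 - (4)·0.0000 - (-1)·0.0000) / (-11) = 0.0909
  w = (-11 - (2)·0.0000 - (1)·0.0000 - (-4)·0.0000) / (10) = -1.1000

0.3750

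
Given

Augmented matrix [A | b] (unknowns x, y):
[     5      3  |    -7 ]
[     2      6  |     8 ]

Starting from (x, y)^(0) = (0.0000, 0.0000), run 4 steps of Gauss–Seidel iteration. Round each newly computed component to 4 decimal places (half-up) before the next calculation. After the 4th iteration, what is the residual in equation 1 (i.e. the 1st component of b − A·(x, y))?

-0.0432

Iteration 1:
  x = (-7 - (3)·0.0000) / (5) = -1.4000
  y = (8 - (2)·-1.4000) / (6) = 1.8000
Iteration 2:
  x = (-7 - (3)·1.8000) / (5) = -2.4800
  y = (8 - (2)·-2.4800) / (6) = 2.1600
Iteration 3:
  x = (-7 - (3)·2.1600) / (5) = -2.6960
  y = (8 - (2)·-2.6960) / (6) = 2.2320
Iteration 4:
  x = (-7 - (3)·2.2320) / (5) = -2.7392
  y = (8 - (2)·-2.7392) / (6) = 2.2464
Residual b − A·x = (-0.0432, 0.0000)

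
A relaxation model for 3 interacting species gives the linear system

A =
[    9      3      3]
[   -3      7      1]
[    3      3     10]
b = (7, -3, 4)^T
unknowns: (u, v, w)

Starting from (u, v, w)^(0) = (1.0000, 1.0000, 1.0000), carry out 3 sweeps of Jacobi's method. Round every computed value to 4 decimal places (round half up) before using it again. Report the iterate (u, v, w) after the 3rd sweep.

Iteration 1:
  u = (7 - (3)·1.0000 - (3)·1.0000) / (9) = 0.1111
  v = (-3 - (-3)·1.0000 - (1)·1.0000) / (7) = -0.1429
  w = (4 - (3)·1.0000 - (3)·1.0000) / (10) = -0.2000
Iteration 2:
  u = (7 - (3)·-0.1429 - (3)·-0.2000) / (9) = 0.8921
  v = (-3 - (-3)·0.1111 - (1)·-0.2000) / (7) = -0.3524
  w = (4 - (3)·0.1111 - (3)·-0.1429) / (10) = 0.4095
Iteration 3:
  u = (7 - (3)·-0.3524 - (3)·0.4095) / (9) = 0.7587
  v = (-3 - (-3)·0.8921 - (1)·0.4095) / (7) = -0.1047
  w = (4 - (3)·0.8921 - (3)·-0.3524) / (10) = 0.2381

(0.7587, -0.1047, 0.2381)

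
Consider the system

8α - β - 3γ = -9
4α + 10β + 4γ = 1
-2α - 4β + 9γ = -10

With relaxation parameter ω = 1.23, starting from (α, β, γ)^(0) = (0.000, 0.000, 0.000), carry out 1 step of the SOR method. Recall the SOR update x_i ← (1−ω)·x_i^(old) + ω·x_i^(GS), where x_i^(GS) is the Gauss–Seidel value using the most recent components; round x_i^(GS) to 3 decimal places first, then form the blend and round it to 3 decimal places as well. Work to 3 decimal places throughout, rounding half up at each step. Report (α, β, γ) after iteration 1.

(-1.384, 0.804, -1.305)

Iteration 1:
  α: GS value = (-9 - (-1)·0.000 - (-3)·0.000) / (8) = -1.125;  α ← (1−ω)·0.000 + ω·-1.125 = -1.384
  β: GS value = (1 - (4)·-1.384 - (4)·0.000) / (10) = 0.654;  β ← (1−ω)·0.000 + ω·0.654 = 0.804
  γ: GS value = (-10 - (-2)·-1.384 - (-4)·0.804) / (9) = -1.061;  γ ← (1−ω)·0.000 + ω·-1.061 = -1.305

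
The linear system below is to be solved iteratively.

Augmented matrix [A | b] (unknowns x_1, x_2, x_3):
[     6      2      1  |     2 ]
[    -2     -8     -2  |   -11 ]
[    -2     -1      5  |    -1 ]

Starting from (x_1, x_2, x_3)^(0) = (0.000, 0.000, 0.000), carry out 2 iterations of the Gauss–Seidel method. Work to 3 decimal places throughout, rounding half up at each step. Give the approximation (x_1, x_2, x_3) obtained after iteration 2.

Iteration 1:
  x_1 = (2 - (2)·0.000 - (1)·0.000) / (6) = 0.333
  x_2 = (-11 - (-2)·0.333 - (-2)·0.000) / (-8) = 1.292
  x_3 = (-1 - (-2)·0.333 - (-1)·1.292) / (5) = 0.192
Iteration 2:
  x_1 = (2 - (2)·1.292 - (1)·0.192) / (6) = -0.129
  x_2 = (-11 - (-2)·-0.129 - (-2)·0.192) / (-8) = 1.359
  x_3 = (-1 - (-2)·-0.129 - (-1)·1.359) / (5) = 0.020

(-0.129, 1.359, 0.020)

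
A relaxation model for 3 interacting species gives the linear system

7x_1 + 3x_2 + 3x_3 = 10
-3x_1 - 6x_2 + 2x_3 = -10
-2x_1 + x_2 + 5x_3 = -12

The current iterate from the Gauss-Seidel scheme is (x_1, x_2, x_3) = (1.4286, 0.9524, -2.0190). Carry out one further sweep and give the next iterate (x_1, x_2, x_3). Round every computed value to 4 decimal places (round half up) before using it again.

One sweep:
  x_1 = (10 - (3)·0.9524 - (3)·-2.0190) / (7) = 1.8857
  x_2 = (-10 - (-3)·1.8857 - (2)·-2.0190) / (-6) = 0.0508
  x_3 = (-12 - (-2)·1.8857 - (1)·0.0508) / (5) = -1.6559

(1.8857, 0.0508, -1.6559)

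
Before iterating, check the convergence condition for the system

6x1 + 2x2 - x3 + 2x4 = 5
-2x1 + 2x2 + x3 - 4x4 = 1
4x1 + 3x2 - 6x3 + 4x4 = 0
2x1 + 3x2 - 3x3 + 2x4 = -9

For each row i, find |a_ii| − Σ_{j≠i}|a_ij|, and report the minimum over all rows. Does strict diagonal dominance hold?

-6

row 1: |6| − (2+1+2) = 1
row 2: |2| − (2+1+4) = -5
row 3: |-6| − (4+3+4) = -5
row 4: |2| − (2+3+3) = -6
minimum over rows = -6 → not strictly diagonally dominant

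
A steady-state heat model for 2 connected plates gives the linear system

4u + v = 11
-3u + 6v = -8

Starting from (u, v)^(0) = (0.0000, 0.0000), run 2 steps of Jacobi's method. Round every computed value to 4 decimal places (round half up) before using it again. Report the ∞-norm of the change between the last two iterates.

1.3750

Iteration 1:
  u = (11 - (1)·0.0000) / (4) = 2.7500
  v = (-8 - (-3)·0.0000) / (6) = -1.3333
Iteration 2:
  u = (11 - (1)·-1.3333) / (4) = 3.0833
  v = (-8 - (-3)·2.7500) / (6) = 0.0417
Change: (0.3333, 1.3750) → max |·| = 1.3750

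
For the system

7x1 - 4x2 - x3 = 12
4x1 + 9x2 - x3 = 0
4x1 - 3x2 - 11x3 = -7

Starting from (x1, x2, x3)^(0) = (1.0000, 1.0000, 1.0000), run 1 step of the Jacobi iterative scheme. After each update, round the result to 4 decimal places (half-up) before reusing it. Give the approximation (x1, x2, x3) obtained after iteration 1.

Iteration 1:
  x1 = (12 - (-4)·1.0000 - (-1)·1.0000) / (7) = 2.4286
  x2 = (0 - (4)·1.0000 - (-1)·1.0000) / (9) = -0.3333
  x3 = (-7 - (4)·1.0000 - (-3)·1.0000) / (-11) = 0.7273

(2.4286, -0.3333, 0.7273)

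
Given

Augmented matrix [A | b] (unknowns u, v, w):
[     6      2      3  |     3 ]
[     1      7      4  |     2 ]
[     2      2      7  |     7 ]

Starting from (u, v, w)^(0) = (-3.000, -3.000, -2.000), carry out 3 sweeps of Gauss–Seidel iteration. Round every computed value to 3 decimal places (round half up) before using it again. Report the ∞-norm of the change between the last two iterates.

0.487

Iteration 1:
  u = (3 - (2)·-3.000 - (3)·-2.000) / (6) = 2.500
  v = (2 - (1)·2.500 - (4)·-2.000) / (7) = 1.071
  w = (7 - (2)·2.500 - (2)·1.071) / (7) = -0.020
Iteration 2:
  u = (3 - (2)·1.071 - (3)·-0.020) / (6) = 0.153
  v = (2 - (1)·0.153 - (4)·-0.020) / (7) = 0.275
  w = (7 - (2)·0.153 - (2)·0.275) / (7) = 0.878
Iteration 3:
  u = (3 - (2)·0.275 - (3)·0.878) / (6) = -0.031
  v = (2 - (1)·-0.031 - (4)·0.878) / (7) = -0.212
  w = (7 - (2)·-0.031 - (2)·-0.212) / (7) = 1.069
Change: (-0.184, -0.487, 0.191) → max |·| = 0.487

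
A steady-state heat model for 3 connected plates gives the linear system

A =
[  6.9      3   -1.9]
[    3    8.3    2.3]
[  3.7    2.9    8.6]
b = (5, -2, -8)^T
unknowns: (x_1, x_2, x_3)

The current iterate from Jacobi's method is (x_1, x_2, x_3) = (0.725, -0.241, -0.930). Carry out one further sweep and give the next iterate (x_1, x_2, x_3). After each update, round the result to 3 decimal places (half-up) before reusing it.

One sweep:
  x_1 = (5 - (3)·-0.241 - (-1.9)·-0.930) / (6.9) = 0.573
  x_2 = (-2 - (3)·0.725 - (2.3)·-0.930) / (8.3) = -0.245
  x_3 = (-8 - (3.7)·0.725 - (2.9)·-0.241) / (8.6) = -1.161

(0.573, -0.245, -1.161)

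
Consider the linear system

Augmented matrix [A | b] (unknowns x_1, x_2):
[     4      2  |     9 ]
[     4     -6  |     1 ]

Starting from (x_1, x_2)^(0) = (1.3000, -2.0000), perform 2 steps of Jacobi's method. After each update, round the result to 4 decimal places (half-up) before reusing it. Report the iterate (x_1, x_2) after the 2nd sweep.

Iteration 1:
  x_1 = (9 - (2)·-2.0000) / (4) = 3.2500
  x_2 = (1 - (4)·1.3000) / (-6) = 0.7000
Iteration 2:
  x_1 = (9 - (2)·0.7000) / (4) = 1.9000
  x_2 = (1 - (4)·3.2500) / (-6) = 2.0000

(1.9000, 2.0000)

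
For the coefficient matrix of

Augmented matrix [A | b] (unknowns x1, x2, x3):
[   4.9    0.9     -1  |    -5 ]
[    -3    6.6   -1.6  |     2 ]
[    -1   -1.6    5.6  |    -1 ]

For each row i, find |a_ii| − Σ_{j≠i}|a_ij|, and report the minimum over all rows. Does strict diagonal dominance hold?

2

row 1: |4.9| − (0.9+1) = 3
row 2: |6.6| − (3+1.6) = 2
row 3: |5.6| − (1+1.6) = 3
minimum over rows = 2 → strictly diagonally dominant (convergence guaranteed)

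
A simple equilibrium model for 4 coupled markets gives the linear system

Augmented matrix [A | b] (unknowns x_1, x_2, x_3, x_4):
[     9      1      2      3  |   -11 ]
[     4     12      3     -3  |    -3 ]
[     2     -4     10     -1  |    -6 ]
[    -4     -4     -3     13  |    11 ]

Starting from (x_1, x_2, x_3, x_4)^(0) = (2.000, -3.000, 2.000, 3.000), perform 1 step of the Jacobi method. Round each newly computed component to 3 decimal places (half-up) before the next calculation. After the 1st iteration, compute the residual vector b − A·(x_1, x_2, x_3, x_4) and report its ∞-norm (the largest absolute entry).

Iteration 1:
  x_1 = (-11 - (1)·-3.000 - (2)·2.000 - (3)·3.000) / (9) = -2.333
  x_2 = (-3 - (4)·2.000 - (3)·2.000 - (-3)·3.000) / (12) = -0.667
  x_3 = (-6 - (2)·2.000 - (-4)·-3.000 - (-1)·3.000) / (10) = -1.900
  x_4 = (11 - (-4)·2.000 - (-4)·-3.000 - (-3)·2.000) / (13) = 1.000
Residual b − A·x = (11.464, 23.036, 15.998, -19.700); ∞-norm = 23.036

23.036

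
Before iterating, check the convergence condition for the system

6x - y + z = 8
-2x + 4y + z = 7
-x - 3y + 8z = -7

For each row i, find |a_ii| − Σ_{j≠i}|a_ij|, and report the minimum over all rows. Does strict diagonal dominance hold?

row 1: |6| − (1+1) = 4
row 2: |4| − (2+1) = 1
row 3: |8| − (1+3) = 4
minimum over rows = 1 → strictly diagonally dominant (convergence guaranteed)

1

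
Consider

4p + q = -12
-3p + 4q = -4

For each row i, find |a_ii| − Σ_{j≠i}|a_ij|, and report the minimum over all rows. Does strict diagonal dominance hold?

row 1: |4| − (1) = 3
row 2: |4| − (3) = 1
minimum over rows = 1 → strictly diagonally dominant (convergence guaranteed)

1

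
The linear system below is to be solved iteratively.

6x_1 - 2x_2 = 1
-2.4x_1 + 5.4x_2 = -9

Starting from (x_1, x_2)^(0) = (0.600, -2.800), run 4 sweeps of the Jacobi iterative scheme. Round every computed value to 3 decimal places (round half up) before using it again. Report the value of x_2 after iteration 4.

-1.890

Iteration 1:
  x_1 = (1 - (-2)·-2.800) / (6) = -0.767
  x_2 = (-9 - (-2.4)·0.600) / (5.4) = -1.400
Iteration 2:
  x_1 = (1 - (-2)·-1.400) / (6) = -0.300
  x_2 = (-9 - (-2.4)·-0.767) / (5.4) = -2.008
Iteration 3:
  x_1 = (1 - (-2)·-2.008) / (6) = -0.503
  x_2 = (-9 - (-2.4)·-0.300) / (5.4) = -1.800
Iteration 4:
  x_1 = (1 - (-2)·-1.800) / (6) = -0.433
  x_2 = (-9 - (-2.4)·-0.503) / (5.4) = -1.890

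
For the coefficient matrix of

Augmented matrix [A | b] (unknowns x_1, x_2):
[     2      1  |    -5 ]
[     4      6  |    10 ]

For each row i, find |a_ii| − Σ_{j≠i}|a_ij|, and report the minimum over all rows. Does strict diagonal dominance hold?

1

row 1: |2| − (1) = 1
row 2: |6| − (4) = 2
minimum over rows = 1 → strictly diagonally dominant (convergence guaranteed)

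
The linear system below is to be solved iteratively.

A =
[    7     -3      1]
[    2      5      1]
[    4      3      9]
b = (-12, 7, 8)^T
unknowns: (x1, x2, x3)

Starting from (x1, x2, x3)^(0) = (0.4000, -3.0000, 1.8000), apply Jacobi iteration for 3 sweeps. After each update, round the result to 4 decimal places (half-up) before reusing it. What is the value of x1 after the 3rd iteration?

-0.9945

Iteration 1:
  x1 = (-12 - (-3)·-3.0000 - (1)·1.8000) / (7) = -3.2571
  x2 = (7 - (2)·0.4000 - (1)·1.8000) / (5) = 0.8800
  x3 = (8 - (4)·0.4000 - (3)·-3.0000) / (9) = 1.7111
Iteration 2:
  x1 = (-12 - (-3)·0.8800 - (1)·1.7111) / (7) = -1.5816
  x2 = (7 - (2)·-3.2571 - (1)·1.7111) / (5) = 2.3606
  x3 = (8 - (4)·-3.2571 - (3)·0.8800) / (9) = 2.0432
Iteration 3:
  x1 = (-12 - (-3)·2.3606 - (1)·2.0432) / (7) = -0.9945
  x2 = (7 - (2)·-1.5816 - (1)·2.0432) / (5) = 1.6240
  x3 = (8 - (4)·-1.5816 - (3)·2.3606) / (9) = 0.8050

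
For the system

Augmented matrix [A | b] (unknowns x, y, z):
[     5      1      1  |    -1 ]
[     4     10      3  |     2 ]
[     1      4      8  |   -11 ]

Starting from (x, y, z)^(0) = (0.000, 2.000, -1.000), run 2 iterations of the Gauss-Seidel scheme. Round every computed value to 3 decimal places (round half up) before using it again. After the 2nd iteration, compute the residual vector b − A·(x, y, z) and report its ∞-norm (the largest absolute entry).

Iteration 1:
  x = (-1 - (1)·2.000 - (1)·-1.000) / (5) = -0.400
  y = (2 - (4)·-0.400 - (3)·-1.000) / (10) = 0.660
  z = (-11 - (1)·-0.400 - (4)·0.660) / (8) = -1.655
Iteration 2:
  x = (-1 - (1)·0.660 - (1)·-1.655) / (5) = -0.001
  y = (2 - (4)·-0.001 - (3)·-1.655) / (10) = 0.697
  z = (-11 - (1)·-0.001 - (4)·0.697) / (8) = -1.723
Residual b − A·x = (0.031, 0.203, -0.003); ∞-norm = 0.203

0.203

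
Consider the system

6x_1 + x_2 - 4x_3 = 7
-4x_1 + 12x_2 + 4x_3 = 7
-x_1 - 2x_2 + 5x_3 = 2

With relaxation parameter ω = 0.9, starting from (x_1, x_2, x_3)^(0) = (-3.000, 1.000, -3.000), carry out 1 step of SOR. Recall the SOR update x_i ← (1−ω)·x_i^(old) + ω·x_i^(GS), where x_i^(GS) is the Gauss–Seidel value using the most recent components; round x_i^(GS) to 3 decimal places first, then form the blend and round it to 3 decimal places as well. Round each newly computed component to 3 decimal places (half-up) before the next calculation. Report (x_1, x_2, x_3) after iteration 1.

Iteration 1:
  x_1: GS value = (7 - (1)·1.000 - (-4)·-3.000) / (6) = -1.000;  x_1 ← (1−ω)·-3.000 + ω·-1.000 = -1.200
  x_2: GS value = (7 - (-4)·-1.200 - (4)·-3.000) / (12) = 1.183;  x_2 ← (1−ω)·1.000 + ω·1.183 = 1.165
  x_3: GS value = (2 - (-1)·-1.200 - (-2)·1.165) / (5) = 0.626;  x_3 ← (1−ω)·-3.000 + ω·0.626 = 0.263

(-1.200, 1.165, 0.263)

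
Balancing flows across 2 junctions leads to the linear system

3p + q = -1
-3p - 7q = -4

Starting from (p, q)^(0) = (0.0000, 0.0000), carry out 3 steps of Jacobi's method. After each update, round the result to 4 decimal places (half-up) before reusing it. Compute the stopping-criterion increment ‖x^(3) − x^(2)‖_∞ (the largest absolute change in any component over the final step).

0.0816

Iteration 1:
  p = (-1 - (1)·0.0000) / (3) = -0.3333
  q = (-4 - (-3)·0.0000) / (-7) = 0.5714
Iteration 2:
  p = (-1 - (1)·0.5714) / (3) = -0.5238
  q = (-4 - (-3)·-0.3333) / (-7) = 0.7143
Iteration 3:
  p = (-1 - (1)·0.7143) / (3) = -0.5714
  q = (-4 - (-3)·-0.5238) / (-7) = 0.7959
Change: (-0.0476, 0.0816) → max |·| = 0.0816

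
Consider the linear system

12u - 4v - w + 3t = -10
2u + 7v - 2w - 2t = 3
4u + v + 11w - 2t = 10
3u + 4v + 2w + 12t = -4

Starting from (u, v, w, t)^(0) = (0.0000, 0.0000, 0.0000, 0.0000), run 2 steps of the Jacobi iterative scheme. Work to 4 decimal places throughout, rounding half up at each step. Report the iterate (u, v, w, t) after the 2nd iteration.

(-0.5314, 0.8312, 1.1125, -0.4194)

Iteration 1:
  u = (-10 - (-4)·0.0000 - (-1)·0.0000 - (3)·0.0000) / (12) = -0.8333
  v = (3 - (2)·0.0000 - (-2)·0.0000 - (-2)·0.0000) / (7) = 0.4286
  w = (10 - (4)·0.0000 - (1)·0.0000 - (-2)·0.0000) / (11) = 0.9091
  t = (-4 - (3)·0.0000 - (4)·0.0000 - (2)·0.0000) / (12) = -0.3333
Iteration 2:
  u = (-10 - (-4)·0.4286 - (-1)·0.9091 - (3)·-0.3333) / (12) = -0.5314
  v = (3 - (2)·-0.8333 - (-2)·0.9091 - (-2)·-0.3333) / (7) = 0.8312
  w = (10 - (4)·-0.8333 - (1)·0.4286 - (-2)·-0.3333) / (11) = 1.1125
  t = (-4 - (3)·-0.8333 - (4)·0.4286 - (2)·0.9091) / (12) = -0.4194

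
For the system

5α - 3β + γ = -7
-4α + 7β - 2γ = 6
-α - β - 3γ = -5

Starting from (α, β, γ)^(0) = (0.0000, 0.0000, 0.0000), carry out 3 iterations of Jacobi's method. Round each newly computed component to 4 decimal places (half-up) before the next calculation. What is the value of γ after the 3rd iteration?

Iteration 1:
  α = (-7 - (-3)·0.0000 - (1)·0.0000) / (5) = -1.4000
  β = (6 - (-4)·0.0000 - (-2)·0.0000) / (7) = 0.8571
  γ = (-5 - (-1)·0.0000 - (-1)·0.0000) / (-3) = 1.6667
Iteration 2:
  α = (-7 - (-3)·0.8571 - (1)·1.6667) / (5) = -1.2191
  β = (6 - (-4)·-1.4000 - (-2)·1.6667) / (7) = 0.5333
  γ = (-5 - (-1)·-1.4000 - (-1)·0.8571) / (-3) = 1.8476
Iteration 3:
  α = (-7 - (-3)·0.5333 - (1)·1.8476) / (5) = -1.4495
  β = (6 - (-4)·-1.2191 - (-2)·1.8476) / (7) = 0.6884
  γ = (-5 - (-1)·-1.2191 - (-1)·0.5333) / (-3) = 1.8953

1.8953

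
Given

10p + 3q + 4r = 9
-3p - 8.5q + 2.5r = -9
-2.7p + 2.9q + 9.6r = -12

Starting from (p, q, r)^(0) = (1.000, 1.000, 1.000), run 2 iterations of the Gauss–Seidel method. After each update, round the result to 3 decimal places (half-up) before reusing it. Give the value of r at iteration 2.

Iteration 1:
  p = (9 - (3)·1.000 - (4)·1.000) / (10) = 0.200
  q = (-9 - (-3)·0.200 - (2.5)·1.000) / (-8.5) = 1.282
  r = (-12 - (-2.7)·0.200 - (2.9)·1.282) / (9.6) = -1.581
Iteration 2:
  p = (9 - (3)·1.282 - (4)·-1.581) / (10) = 1.148
  q = (-9 - (-3)·1.148 - (2.5)·-1.581) / (-8.5) = 0.189
  r = (-12 - (-2.7)·1.148 - (2.9)·0.189) / (9.6) = -0.984

-0.984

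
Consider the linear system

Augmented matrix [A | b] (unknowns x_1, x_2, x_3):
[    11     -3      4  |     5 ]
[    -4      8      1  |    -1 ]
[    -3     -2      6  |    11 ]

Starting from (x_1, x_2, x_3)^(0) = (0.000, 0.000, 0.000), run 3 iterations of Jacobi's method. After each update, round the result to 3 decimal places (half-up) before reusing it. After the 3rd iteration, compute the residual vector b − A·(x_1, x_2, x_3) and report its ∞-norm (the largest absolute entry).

0.950

Iteration 1:
  x_1 = (5 - (-3)·0.000 - (4)·0.000) / (11) = 0.455
  x_2 = (-1 - (-4)·0.000 - (1)·0.000) / (8) = -0.125
  x_3 = (11 - (-3)·0.000 - (-2)·0.000) / (6) = 1.833
Iteration 2:
  x_1 = (5 - (-3)·-0.125 - (4)·1.833) / (11) = -0.246
  x_2 = (-1 - (-4)·0.455 - (1)·1.833) / (8) = -0.127
  x_3 = (11 - (-3)·0.455 - (-2)·-0.125) / (6) = 2.019
Iteration 3:
  x_1 = (5 - (-3)·-0.127 - (4)·2.019) / (11) = -0.314
  x_2 = (-1 - (-4)·-0.246 - (1)·2.019) / (8) = -0.500
  x_3 = (11 - (-3)·-0.246 - (-2)·-0.127) / (6) = 1.668
Residual b − A·x = (0.282, 0.076, -0.950); ∞-norm = 0.950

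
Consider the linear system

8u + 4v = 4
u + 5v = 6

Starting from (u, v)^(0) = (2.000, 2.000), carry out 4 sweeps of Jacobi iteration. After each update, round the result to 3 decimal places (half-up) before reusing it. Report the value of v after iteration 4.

Iteration 1:
  u = (4 - (4)·2.000) / (8) = -0.500
  v = (6 - (1)·2.000) / (5) = 0.800
Iteration 2:
  u = (4 - (4)·0.800) / (8) = 0.100
  v = (6 - (1)·-0.500) / (5) = 1.300
Iteration 3:
  u = (4 - (4)·1.300) / (8) = -0.150
  v = (6 - (1)·0.100) / (5) = 1.180
Iteration 4:
  u = (4 - (4)·1.180) / (8) = -0.090
  v = (6 - (1)·-0.150) / (5) = 1.230

1.230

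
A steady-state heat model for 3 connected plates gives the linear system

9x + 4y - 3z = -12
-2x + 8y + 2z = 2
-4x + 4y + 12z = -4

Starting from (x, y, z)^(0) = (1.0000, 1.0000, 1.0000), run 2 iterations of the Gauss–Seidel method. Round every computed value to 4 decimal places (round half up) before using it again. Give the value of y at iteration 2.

0.0725

Iteration 1:
  x = (-12 - (4)·1.0000 - (-3)·1.0000) / (9) = -1.4444
  y = (2 - (-2)·-1.4444 - (2)·1.0000) / (8) = -0.3611
  z = (-4 - (-4)·-1.4444 - (4)·-0.3611) / (12) = -0.6944
Iteration 2:
  x = (-12 - (4)·-0.3611 - (-3)·-0.6944) / (9) = -1.4043
  y = (2 - (-2)·-1.4043 - (2)·-0.6944) / (8) = 0.0725
  z = (-4 - (-4)·-1.4043 - (4)·0.0725) / (12) = -0.8256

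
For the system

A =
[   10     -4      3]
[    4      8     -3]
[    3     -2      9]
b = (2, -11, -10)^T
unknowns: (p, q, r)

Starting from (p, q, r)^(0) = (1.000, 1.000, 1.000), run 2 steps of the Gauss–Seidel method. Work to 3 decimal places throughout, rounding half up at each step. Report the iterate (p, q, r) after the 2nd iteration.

(0.180, -2.015, -1.619)

Iteration 1:
  p = (2 - (-4)·1.000 - (3)·1.000) / (10) = 0.300
  q = (-11 - (4)·0.300 - (-3)·1.000) / (8) = -1.150
  r = (-10 - (3)·0.300 - (-2)·-1.150) / (9) = -1.467
Iteration 2:
  p = (2 - (-4)·-1.150 - (3)·-1.467) / (10) = 0.180
  q = (-11 - (4)·0.180 - (-3)·-1.467) / (8) = -2.015
  r = (-10 - (3)·0.180 - (-2)·-2.015) / (9) = -1.619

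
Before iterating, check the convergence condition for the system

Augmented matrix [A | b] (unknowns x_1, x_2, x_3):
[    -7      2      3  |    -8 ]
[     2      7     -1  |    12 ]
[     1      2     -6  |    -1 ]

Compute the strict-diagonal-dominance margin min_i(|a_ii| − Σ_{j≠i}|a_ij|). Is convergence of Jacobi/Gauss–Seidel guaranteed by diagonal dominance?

2

row 1: |-7| − (2+3) = 2
row 2: |7| − (2+1) = 4
row 3: |-6| − (1+2) = 3
minimum over rows = 2 → strictly diagonally dominant (convergence guaranteed)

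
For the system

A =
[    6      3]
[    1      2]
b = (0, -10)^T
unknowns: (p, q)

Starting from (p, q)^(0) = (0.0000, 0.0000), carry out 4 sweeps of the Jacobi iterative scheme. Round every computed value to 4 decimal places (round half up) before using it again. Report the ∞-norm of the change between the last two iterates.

0.6250

Iteration 1:
  p = (0 - (3)·0.0000) / (6) = 0.0000
  q = (-10 - (1)·0.0000) / (2) = -5.0000
Iteration 2:
  p = (0 - (3)·-5.0000) / (6) = 2.5000
  q = (-10 - (1)·0.0000) / (2) = -5.0000
Iteration 3:
  p = (0 - (3)·-5.0000) / (6) = 2.5000
  q = (-10 - (1)·2.5000) / (2) = -6.2500
Iteration 4:
  p = (0 - (3)·-6.2500) / (6) = 3.1250
  q = (-10 - (1)·2.5000) / (2) = -6.2500
Change: (0.6250, 0.0000) → max |·| = 0.6250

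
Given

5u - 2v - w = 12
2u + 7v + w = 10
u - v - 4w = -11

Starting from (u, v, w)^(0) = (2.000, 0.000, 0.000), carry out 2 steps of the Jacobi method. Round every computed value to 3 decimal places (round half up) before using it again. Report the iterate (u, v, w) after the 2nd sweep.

Iteration 1:
  u = (12 - (-2)·0.000 - (-1)·0.000) / (5) = 2.400
  v = (10 - (2)·2.000 - (1)·0.000) / (7) = 0.857
  w = (-11 - (1)·2.000 - (-1)·0.000) / (-4) = 3.250
Iteration 2:
  u = (12 - (-2)·0.857 - (-1)·3.250) / (5) = 3.393
  v = (10 - (2)·2.400 - (1)·3.250) / (7) = 0.279
  w = (-11 - (1)·2.400 - (-1)·0.857) / (-4) = 3.136

(3.393, 0.279, 3.136)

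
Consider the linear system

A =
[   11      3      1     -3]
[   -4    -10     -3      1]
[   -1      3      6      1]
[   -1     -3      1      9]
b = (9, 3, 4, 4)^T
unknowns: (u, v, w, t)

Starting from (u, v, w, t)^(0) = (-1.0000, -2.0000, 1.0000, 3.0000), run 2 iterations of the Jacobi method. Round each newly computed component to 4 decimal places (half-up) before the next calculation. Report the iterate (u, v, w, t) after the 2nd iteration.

(0.5788, -1.4808, 1.0392, 0.5990)

Iteration 1:
  u = (9 - (3)·-2.0000 - (1)·1.0000 - (-3)·3.0000) / (11) = 2.0909
  v = (3 - (-4)·-1.0000 - (-3)·1.0000 - (1)·3.0000) / (-10) = 0.1000
  w = (4 - (-1)·-1.0000 - (3)·-2.0000 - (1)·3.0000) / (6) = 1.0000
  t = (4 - (-1)·-1.0000 - (-3)·-2.0000 - (1)·1.0000) / (9) = -0.4444
Iteration 2:
  u = (9 - (3)·0.1000 - (1)·1.0000 - (-3)·-0.4444) / (11) = 0.5788
  v = (3 - (-4)·2.0909 - (-3)·1.0000 - (1)·-0.4444) / (-10) = -1.4808
  w = (4 - (-1)·2.0909 - (3)·0.1000 - (1)·-0.4444) / (6) = 1.0392
  t = (4 - (-1)·2.0909 - (-3)·0.1000 - (1)·1.0000) / (9) = 0.5990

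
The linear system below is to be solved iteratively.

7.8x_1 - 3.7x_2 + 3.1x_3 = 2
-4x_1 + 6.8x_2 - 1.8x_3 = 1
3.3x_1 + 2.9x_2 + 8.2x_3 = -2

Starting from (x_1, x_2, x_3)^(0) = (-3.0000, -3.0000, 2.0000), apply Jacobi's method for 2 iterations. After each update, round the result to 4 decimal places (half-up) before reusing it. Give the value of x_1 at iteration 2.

-1.0644

Iteration 1:
  x_1 = (2 - (-3.7)·-3.0000 - (3.1)·2.0000) / (7.8) = -1.9615
  x_2 = (1 - (-4)·-3.0000 - (-1.8)·2.0000) / (6.8) = -1.0882
  x_3 = (-2 - (3.3)·-3.0000 - (2.9)·-3.0000) / (8.2) = 2.0244
Iteration 2:
  x_1 = (2 - (-3.7)·-1.0882 - (3.1)·2.0244) / (7.8) = -1.0644
  x_2 = (1 - (-4)·-1.9615 - (-1.8)·2.0244) / (6.8) = -0.4709
  x_3 = (-2 - (3.3)·-1.9615 - (2.9)·-1.0882) / (8.2) = 0.9303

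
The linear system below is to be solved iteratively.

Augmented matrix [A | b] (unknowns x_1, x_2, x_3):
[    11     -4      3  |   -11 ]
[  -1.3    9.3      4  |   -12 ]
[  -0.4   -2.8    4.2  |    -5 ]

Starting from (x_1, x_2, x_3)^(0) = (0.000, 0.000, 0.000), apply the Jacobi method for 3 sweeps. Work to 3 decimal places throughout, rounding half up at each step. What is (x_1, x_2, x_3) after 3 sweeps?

Iteration 1:
  x_1 = (-11 - (-4)·0.000 - (3)·0.000) / (11) = -1.000
  x_2 = (-12 - (-1.3)·0.000 - (4)·0.000) / (9.3) = -1.290
  x_3 = (-5 - (-0.4)·0.000 - (-2.8)·0.000) / (4.2) = -1.190
Iteration 2:
  x_1 = (-11 - (-4)·-1.290 - (3)·-1.190) / (11) = -1.145
  x_2 = (-12 - (-1.3)·-1.000 - (4)·-1.190) / (9.3) = -0.918
  x_3 = (-5 - (-0.4)·-1.000 - (-2.8)·-1.290) / (4.2) = -2.146
Iteration 3:
  x_1 = (-11 - (-4)·-0.918 - (3)·-2.146) / (11) = -0.749
  x_2 = (-12 - (-1.3)·-1.145 - (4)·-2.146) / (9.3) = -0.527
  x_3 = (-5 - (-0.4)·-1.145 - (-2.8)·-0.918) / (4.2) = -1.912

(-0.749, -0.527, -1.912)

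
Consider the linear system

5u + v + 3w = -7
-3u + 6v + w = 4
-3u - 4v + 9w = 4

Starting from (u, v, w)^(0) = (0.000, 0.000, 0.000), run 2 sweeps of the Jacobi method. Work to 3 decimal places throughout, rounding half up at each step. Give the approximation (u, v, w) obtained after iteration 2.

Iteration 1:
  u = (-7 - (1)·0.000 - (3)·0.000) / (5) = -1.400
  v = (4 - (-3)·0.000 - (1)·0.000) / (6) = 0.667
  w = (4 - (-3)·0.000 - (-4)·0.000) / (9) = 0.444
Iteration 2:
  u = (-7 - (1)·0.667 - (3)·0.444) / (5) = -1.800
  v = (4 - (-3)·-1.400 - (1)·0.444) / (6) = -0.107
  w = (4 - (-3)·-1.400 - (-4)·0.667) / (9) = 0.274

(-1.800, -0.107, 0.274)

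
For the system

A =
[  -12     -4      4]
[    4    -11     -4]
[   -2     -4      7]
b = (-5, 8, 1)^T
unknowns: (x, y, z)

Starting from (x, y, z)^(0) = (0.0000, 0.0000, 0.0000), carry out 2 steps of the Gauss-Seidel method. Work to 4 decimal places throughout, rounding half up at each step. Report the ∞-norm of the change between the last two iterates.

0.1695

Iteration 1:
  x = (-5 - (-4)·0.0000 - (4)·0.0000) / (-12) = 0.4167
  y = (8 - (4)·0.4167 - (-4)·0.0000) / (-11) = -0.5757
  z = (1 - (-2)·0.4167 - (-4)·-0.5757) / (7) = -0.0671
Iteration 2:
  x = (-5 - (-4)·-0.5757 - (4)·-0.0671) / (-12) = 0.5862
  y = (8 - (4)·0.5862 - (-4)·-0.0671) / (-11) = -0.4897
  z = (1 - (-2)·0.5862 - (-4)·-0.4897) / (7) = 0.0305
Change: (0.1695, 0.0860, 0.0976) → max |·| = 0.1695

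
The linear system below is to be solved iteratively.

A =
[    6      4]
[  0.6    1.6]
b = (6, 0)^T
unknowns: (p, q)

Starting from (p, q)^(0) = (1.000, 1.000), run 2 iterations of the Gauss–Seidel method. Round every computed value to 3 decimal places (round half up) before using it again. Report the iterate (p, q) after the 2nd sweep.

(1.083, -0.406)

Iteration 1:
  p = (6 - (4)·1.000) / (6) = 0.333
  q = (0 - (0.6)·0.333) / (1.6) = -0.125
Iteration 2:
  p = (6 - (4)·-0.125) / (6) = 1.083
  q = (0 - (0.6)·1.083) / (1.6) = -0.406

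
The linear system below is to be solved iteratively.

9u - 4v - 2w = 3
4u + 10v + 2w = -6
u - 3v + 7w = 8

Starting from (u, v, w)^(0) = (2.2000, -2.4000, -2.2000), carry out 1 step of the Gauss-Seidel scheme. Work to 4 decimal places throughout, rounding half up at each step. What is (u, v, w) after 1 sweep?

(-1.2222, 0.3289, 1.4584)

Iteration 1:
  u = (3 - (-4)·-2.4000 - (-2)·-2.2000) / (9) = -1.2222
  v = (-6 - (4)·-1.2222 - (2)·-2.2000) / (10) = 0.3289
  w = (8 - (1)·-1.2222 - (-3)·0.3289) / (7) = 1.4584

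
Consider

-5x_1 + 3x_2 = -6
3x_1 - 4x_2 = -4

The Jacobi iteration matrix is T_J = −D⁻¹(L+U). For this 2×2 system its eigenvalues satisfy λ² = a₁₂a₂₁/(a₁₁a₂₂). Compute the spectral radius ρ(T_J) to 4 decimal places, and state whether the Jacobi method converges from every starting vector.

a₁₂a₂₁/(a₁₁a₂₂) = (3)·(3) / ((-5)·(-4)) = 0.450000
ρ = √|0.450000| = √0.450000 = 0.6708
ρ < 1, so Jacobi converges

0.6708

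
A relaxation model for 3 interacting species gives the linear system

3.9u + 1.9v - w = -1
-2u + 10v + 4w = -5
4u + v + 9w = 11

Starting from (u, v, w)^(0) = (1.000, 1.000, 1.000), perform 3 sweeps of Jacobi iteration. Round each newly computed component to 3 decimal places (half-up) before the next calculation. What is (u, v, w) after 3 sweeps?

(0.553, -1.055, 1.204)

Iteration 1:
  u = (-1 - (1.9)·1.000 - (-1)·1.000) / (3.9) = -0.487
  v = (-5 - (-2)·1.000 - (4)·1.000) / (10) = -0.700
  w = (11 - (4)·1.000 - (1)·1.000) / (9) = 0.667
Iteration 2:
  u = (-1 - (1.9)·-0.700 - (-1)·0.667) / (3.9) = 0.256
  v = (-5 - (-2)·-0.487 - (4)·0.667) / (10) = -0.864
  w = (11 - (4)·-0.487 - (1)·-0.700) / (9) = 1.516
Iteration 3:
  u = (-1 - (1.9)·-0.864 - (-1)·1.516) / (3.9) = 0.553
  v = (-5 - (-2)·0.256 - (4)·1.516) / (10) = -1.055
  w = (11 - (4)·0.256 - (1)·-0.864) / (9) = 1.204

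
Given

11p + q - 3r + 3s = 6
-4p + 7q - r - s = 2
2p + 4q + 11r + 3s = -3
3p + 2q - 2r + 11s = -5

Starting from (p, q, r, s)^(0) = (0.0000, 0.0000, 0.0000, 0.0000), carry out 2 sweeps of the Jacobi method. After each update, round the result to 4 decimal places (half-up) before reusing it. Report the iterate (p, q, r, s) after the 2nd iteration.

Iteration 1:
  p = (6 - (1)·0.0000 - (-3)·0.0000 - (3)·0.0000) / (11) = 0.5455
  q = (2 - (-4)·0.0000 - (-1)·0.0000 - (-1)·0.0000) / (7) = 0.2857
  r = (-3 - (2)·0.0000 - (4)·0.0000 - (3)·0.0000) / (11) = -0.2727
  s = (-5 - (3)·0.0000 - (2)·0.0000 - (-2)·0.0000) / (11) = -0.4545
Iteration 2:
  p = (6 - (1)·0.2857 - (-3)·-0.2727 - (3)·-0.4545) / (11) = 0.5691
  q = (2 - (-4)·0.5455 - (-1)·-0.2727 - (-1)·-0.4545) / (7) = 0.4935
  r = (-3 - (2)·0.5455 - (4)·0.2857 - (3)·-0.4545) / (11) = -0.3518
  s = (-5 - (3)·0.5455 - (2)·0.2857 - (-2)·-0.2727) / (11) = -0.7048

(0.5691, 0.4935, -0.3518, -0.7048)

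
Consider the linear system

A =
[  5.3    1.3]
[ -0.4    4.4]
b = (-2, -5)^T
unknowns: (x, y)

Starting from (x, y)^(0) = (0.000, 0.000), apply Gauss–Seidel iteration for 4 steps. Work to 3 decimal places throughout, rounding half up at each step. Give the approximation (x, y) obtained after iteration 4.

(-0.097, -1.145)

Iteration 1:
  x = (-2 - (1.3)·0.000) / (5.3) = -0.377
  y = (-5 - (-0.4)·-0.377) / (4.4) = -1.171
Iteration 2:
  x = (-2 - (1.3)·-1.171) / (5.3) = -0.090
  y = (-5 - (-0.4)·-0.090) / (4.4) = -1.145
Iteration 3:
  x = (-2 - (1.3)·-1.145) / (5.3) = -0.097
  y = (-5 - (-0.4)·-0.097) / (4.4) = -1.145
Iteration 4:
  x = (-2 - (1.3)·-1.145) / (5.3) = -0.097
  y = (-5 - (-0.4)·-0.097) / (4.4) = -1.145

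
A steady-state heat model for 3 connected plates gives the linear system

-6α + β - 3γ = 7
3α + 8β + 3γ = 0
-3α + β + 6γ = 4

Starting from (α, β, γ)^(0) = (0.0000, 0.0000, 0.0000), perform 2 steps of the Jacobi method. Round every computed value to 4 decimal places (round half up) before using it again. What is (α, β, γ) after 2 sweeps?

(-1.5000, 0.1875, 0.0833)

Iteration 1:
  α = (7 - (1)·0.0000 - (-3)·0.0000) / (-6) = -1.1667
  β = (0 - (3)·0.0000 - (3)·0.0000) / (8) = 0.0000
  γ = (4 - (-3)·0.0000 - (1)·0.0000) / (6) = 0.6667
Iteration 2:
  α = (7 - (1)·0.0000 - (-3)·0.6667) / (-6) = -1.5000
  β = (0 - (3)·-1.1667 - (3)·0.6667) / (8) = 0.1875
  γ = (4 - (-3)·-1.1667 - (1)·0.0000) / (6) = 0.0833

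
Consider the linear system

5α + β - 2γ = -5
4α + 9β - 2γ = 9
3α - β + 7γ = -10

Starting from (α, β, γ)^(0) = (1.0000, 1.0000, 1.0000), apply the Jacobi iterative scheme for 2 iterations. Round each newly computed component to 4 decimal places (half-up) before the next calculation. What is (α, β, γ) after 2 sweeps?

(-1.8413, 0.9746, -0.9746)

Iteration 1:
  α = (-5 - (1)·1.0000 - (-2)·1.0000) / (5) = -0.8000
  β = (9 - (4)·1.0000 - (-2)·1.0000) / (9) = 0.7778
  γ = (-10 - (3)·1.0000 - (-1)·1.0000) / (7) = -1.7143
Iteration 2:
  α = (-5 - (1)·0.7778 - (-2)·-1.7143) / (5) = -1.8413
  β = (9 - (4)·-0.8000 - (-2)·-1.7143) / (9) = 0.9746
  γ = (-10 - (3)·-0.8000 - (-1)·0.7778) / (7) = -0.9746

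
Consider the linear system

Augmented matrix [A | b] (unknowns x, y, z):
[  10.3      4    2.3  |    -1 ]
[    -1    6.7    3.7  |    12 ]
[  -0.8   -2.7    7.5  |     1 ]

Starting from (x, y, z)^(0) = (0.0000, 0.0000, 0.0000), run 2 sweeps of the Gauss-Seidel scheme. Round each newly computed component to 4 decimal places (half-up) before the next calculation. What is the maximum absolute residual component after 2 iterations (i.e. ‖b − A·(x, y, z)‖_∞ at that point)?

Iteration 1:
  x = (-1 - (4)·0.0000 - (2.3)·0.0000) / (10.3) = -0.0971
  y = (12 - (-1)·-0.0971 - (3.7)·0.0000) / (6.7) = 1.7766
  z = (1 - (-0.8)·-0.0971 - (-2.7)·1.7766) / (7.5) = 0.7626
Iteration 2:
  x = (-1 - (4)·1.7766 - (2.3)·0.7626) / (10.3) = -0.9573
  y = (12 - (-1)·-0.9573 - (3.7)·0.7626) / (6.7) = 1.2270
  z = (1 - (-0.8)·-0.9573 - (-2.7)·1.2270) / (7.5) = 0.4729
Residual b − A·x = (2.8645, 1.0721, 0.0003); ∞-norm = 2.8645

2.8645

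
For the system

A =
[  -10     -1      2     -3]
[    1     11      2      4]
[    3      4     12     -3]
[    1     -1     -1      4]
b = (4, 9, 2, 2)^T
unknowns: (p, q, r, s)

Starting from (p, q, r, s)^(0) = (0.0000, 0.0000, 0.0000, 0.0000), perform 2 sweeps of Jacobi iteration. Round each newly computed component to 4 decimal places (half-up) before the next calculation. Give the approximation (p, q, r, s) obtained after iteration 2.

(-0.5985, 0.6424, 0.1189, 0.8462)

Iteration 1:
  p = (4 - (-1)·0.0000 - (2)·0.0000 - (-3)·0.0000) / (-10) = -0.4000
  q = (9 - (1)·0.0000 - (2)·0.0000 - (4)·0.0000) / (11) = 0.8182
  r = (2 - (3)·0.0000 - (4)·0.0000 - (-3)·0.0000) / (12) = 0.1667
  s = (2 - (1)·0.0000 - (-1)·0.0000 - (-1)·0.0000) / (4) = 0.5000
Iteration 2:
  p = (4 - (-1)·0.8182 - (2)·0.1667 - (-3)·0.5000) / (-10) = -0.5985
  q = (9 - (1)·-0.4000 - (2)·0.1667 - (4)·0.5000) / (11) = 0.6424
  r = (2 - (3)·-0.4000 - (4)·0.8182 - (-3)·0.5000) / (12) = 0.1189
  s = (2 - (1)·-0.4000 - (-1)·0.8182 - (-1)·0.1667) / (4) = 0.8462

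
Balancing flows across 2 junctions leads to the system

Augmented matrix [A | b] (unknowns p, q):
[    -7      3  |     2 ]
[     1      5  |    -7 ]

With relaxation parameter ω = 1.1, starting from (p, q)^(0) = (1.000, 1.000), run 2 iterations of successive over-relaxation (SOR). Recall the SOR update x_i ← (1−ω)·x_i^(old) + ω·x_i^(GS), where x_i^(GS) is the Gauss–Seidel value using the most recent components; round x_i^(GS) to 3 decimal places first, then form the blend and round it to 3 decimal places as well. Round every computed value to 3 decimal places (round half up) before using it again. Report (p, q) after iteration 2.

(-1.099, -1.133)

Iteration 1:
  p: GS value = (2 - (3)·1.000) / (-7) = 0.143;  p ← (1−ω)·1.000 + ω·0.143 = 0.057
  q: GS value = (-7 - (1)·0.057) / (5) = -1.411;  q ← (1−ω)·1.000 + ω·-1.411 = -1.652
Iteration 2:
  p: GS value = (2 - (3)·-1.652) / (-7) = -0.994;  p ← (1−ω)·0.057 + ω·-0.994 = -1.099
  q: GS value = (-7 - (1)·-1.099) / (5) = -1.180;  q ← (1−ω)·-1.652 + ω·-1.180 = -1.133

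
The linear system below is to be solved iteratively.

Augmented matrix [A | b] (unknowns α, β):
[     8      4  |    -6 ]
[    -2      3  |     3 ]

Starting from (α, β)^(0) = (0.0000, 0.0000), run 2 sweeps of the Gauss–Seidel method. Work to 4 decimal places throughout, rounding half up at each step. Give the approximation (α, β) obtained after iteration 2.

(-1.0000, 0.3333)

Iteration 1:
  α = (-6 - (4)·0.0000) / (8) = -0.7500
  β = (3 - (-2)·-0.7500) / (3) = 0.5000
Iteration 2:
  α = (-6 - (4)·0.5000) / (8) = -1.0000
  β = (3 - (-2)·-1.0000) / (3) = 0.3333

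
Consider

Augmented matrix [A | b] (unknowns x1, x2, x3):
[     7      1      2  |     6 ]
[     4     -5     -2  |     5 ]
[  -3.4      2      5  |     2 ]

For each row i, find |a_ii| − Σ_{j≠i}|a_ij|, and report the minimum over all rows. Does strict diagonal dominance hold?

row 1: |7| − (1+2) = 4
row 2: |-5| − (4+2) = -1
row 3: |5| − (3.4+2) = -0.4
minimum over rows = -1 → not strictly diagonally dominant

-1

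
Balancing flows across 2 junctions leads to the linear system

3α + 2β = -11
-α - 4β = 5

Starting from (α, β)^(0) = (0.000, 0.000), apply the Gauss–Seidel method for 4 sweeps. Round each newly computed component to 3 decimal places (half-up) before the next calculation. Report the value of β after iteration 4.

Iteration 1:
  α = (-11 - (2)·0.000) / (3) = -3.667
  β = (5 - (-1)·-3.667) / (-4) = -0.333
Iteration 2:
  α = (-11 - (2)·-0.333) / (3) = -3.445
  β = (5 - (-1)·-3.445) / (-4) = -0.389
Iteration 3:
  α = (-11 - (2)·-0.389) / (3) = -3.407
  β = (5 - (-1)·-3.407) / (-4) = -0.398
Iteration 4:
  α = (-11 - (2)·-0.398) / (3) = -3.401
  β = (5 - (-1)·-3.401) / (-4) = -0.400

-0.400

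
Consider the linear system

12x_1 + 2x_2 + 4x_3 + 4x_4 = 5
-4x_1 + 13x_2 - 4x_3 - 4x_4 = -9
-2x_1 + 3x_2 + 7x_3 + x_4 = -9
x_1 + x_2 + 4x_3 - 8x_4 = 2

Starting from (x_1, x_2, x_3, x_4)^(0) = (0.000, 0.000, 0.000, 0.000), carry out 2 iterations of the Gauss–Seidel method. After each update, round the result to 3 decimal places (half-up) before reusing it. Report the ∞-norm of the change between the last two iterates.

0.646

Iteration 1:
  x_1 = (5 - (2)·0.000 - (4)·0.000 - (4)·0.000) / (12) = 0.417
  x_2 = (-9 - (-4)·0.417 - (-4)·0.000 - (-4)·0.000) / (13) = -0.564
  x_3 = (-9 - (-2)·0.417 - (3)·-0.564 - (1)·0.000) / (7) = -0.925
  x_4 = (2 - (1)·0.417 - (1)·-0.564 - (4)·-0.925) / (-8) = -0.731
Iteration 2:
  x_1 = (5 - (2)·-0.564 - (4)·-0.925 - (4)·-0.731) / (12) = 1.063
  x_2 = (-9 - (-4)·1.063 - (-4)·-0.925 - (-4)·-0.731) / (13) = -0.875
  x_3 = (-9 - (-2)·1.063 - (3)·-0.875 - (1)·-0.731) / (7) = -0.503
  x_4 = (2 - (1)·1.063 - (1)·-0.875 - (4)·-0.503) / (-8) = -0.478
Change: (0.646, -0.311, 0.422, 0.253) → max |·| = 0.646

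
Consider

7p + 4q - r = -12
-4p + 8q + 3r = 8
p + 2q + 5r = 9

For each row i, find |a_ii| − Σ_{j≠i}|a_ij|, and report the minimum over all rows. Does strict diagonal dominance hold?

1

row 1: |7| − (4+1) = 2
row 2: |8| − (4+3) = 1
row 3: |5| − (1+2) = 2
minimum over rows = 1 → strictly diagonally dominant (convergence guaranteed)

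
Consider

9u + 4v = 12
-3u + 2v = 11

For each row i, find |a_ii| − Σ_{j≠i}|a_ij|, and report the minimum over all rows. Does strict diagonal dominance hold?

-1

row 1: |9| − (4) = 5
row 2: |2| − (3) = -1
minimum over rows = -1 → not strictly diagonally dominant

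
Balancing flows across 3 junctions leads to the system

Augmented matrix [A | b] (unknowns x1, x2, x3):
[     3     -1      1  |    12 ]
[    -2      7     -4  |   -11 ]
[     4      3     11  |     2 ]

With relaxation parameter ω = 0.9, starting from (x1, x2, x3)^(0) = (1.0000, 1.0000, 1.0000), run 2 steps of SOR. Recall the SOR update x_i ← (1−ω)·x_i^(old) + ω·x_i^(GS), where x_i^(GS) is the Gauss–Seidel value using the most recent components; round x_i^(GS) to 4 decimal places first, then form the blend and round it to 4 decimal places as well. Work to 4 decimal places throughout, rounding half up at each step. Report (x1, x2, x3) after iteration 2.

Iteration 1:
  x1: GS value = (12 - (-1)·1.0000 - (1)·1.0000) / (3) = 4.0000;  x1 ← (1−ω)·1.0000 + ω·4.0000 = 3.7000
  x2: GS value = (-11 - (-2)·3.7000 - (-4)·1.0000) / (7) = 0.0571;  x2 ← (1−ω)·1.0000 + ω·0.0571 = 0.1514
  x3: GS value = (2 - (4)·3.7000 - (3)·0.1514) / (11) = -1.2049;  x3 ← (1−ω)·1.0000 + ω·-1.2049 = -0.9844
Iteration 2:
  x1: GS value = (12 - (-1)·0.1514 - (1)·-0.9844) / (3) = 4.3786;  x1 ← (1−ω)·3.7000 + ω·4.3786 = 4.3107
  x2: GS value = (-11 - (-2)·4.3107 - (-4)·-0.9844) / (7) = -0.9023;  x2 ← (1−ω)·0.1514 + ω·-0.9023 = -0.7969
  x3: GS value = (2 - (4)·4.3107 - (3)·-0.7969) / (11) = -1.1684;  x3 ← (1−ω)·-0.9844 + ω·-1.1684 = -1.1500

(4.3107, -0.7969, -1.1500)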